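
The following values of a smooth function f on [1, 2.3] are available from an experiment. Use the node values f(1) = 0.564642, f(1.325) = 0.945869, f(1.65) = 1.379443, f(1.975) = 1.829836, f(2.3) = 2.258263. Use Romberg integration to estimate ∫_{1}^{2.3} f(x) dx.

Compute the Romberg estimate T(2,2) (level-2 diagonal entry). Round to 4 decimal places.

T(0,0) (trapezoid, 1 panel, h=1.3000): 1.834888
T(1,0) (trapezoid, 2 panels, h=0.6500): 1.814082
T(2,0) (trapezoid, 4 panels, h=0.3250): 1.809145
T(1,1) = 1.814082 + (1.814082 − 1.834888)/3 = 1.807147
T(2,1) = 1.809145 + (1.809145 − 1.814082)/3 = 1.807499
T(2,2) = 1.807499 + (1.807499 − 1.807147)/15 = 1.807522

1.8075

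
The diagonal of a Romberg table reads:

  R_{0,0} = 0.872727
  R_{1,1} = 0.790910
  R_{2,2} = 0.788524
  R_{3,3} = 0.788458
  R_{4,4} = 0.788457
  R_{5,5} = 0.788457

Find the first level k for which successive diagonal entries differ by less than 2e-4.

|R_{1,1} − R_{0,0}| = 0.081817 ≥ 2e-4
|R_{2,2} − R_{1,1}| = 0.002386 ≥ 2e-4
|R_{3,3} − R_{2,2}| = 0.000066 < 2e-4

k = 3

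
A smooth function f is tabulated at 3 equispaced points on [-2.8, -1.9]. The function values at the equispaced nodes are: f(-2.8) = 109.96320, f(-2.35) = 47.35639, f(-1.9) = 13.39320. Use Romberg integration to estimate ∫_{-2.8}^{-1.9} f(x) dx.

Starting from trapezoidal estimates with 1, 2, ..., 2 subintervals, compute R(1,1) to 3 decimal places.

46.917

R(0,0) (trapezoid, 1 panel, h=0.9000): 55.51038
R(1,0) (trapezoid, 2 panels, h=0.4500): 49.06557
R(1,1) = 49.06557 + (49.06557 − 55.51038)/3 = 46.91730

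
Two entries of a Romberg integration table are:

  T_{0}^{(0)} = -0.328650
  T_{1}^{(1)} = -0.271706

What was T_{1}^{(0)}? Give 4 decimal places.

From T_{1}^{(1)} = (4·T_{1}^{(0)} − T_{0}^{(0)})/3, solve for T_{1}^{(0)}:
4·T_{1}^{(0)} = 3·(-0.271706) + (-0.328650) = -1.143768
T_{1}^{(0)} = -0.285942

-0.2859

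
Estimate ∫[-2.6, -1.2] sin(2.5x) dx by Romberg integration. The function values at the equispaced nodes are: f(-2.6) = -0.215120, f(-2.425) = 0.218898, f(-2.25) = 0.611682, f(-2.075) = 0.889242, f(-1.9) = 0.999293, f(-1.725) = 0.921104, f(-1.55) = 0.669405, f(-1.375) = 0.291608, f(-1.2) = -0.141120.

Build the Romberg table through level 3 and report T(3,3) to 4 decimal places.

T(0,0) (trapezoid, 1 panel, h=1.4000): -0.249368
T(1,0) (trapezoid, 2 panels, h=0.7000): 0.574821
T(2,0) (trapezoid, 4 panels, h=0.3500): 0.735791
T(3,0) (trapezoid, 8 panels, h=0.1750): 0.774045
T(1,1) = 0.574821 + (0.574821 − (-0.249368))/3 = 0.849551
T(2,1) = 0.735791 + (0.735791 − 0.574821)/3 = 0.789448
T(3,1) = 0.774045 + (0.774045 − 0.735791)/3 = 0.786796
T(2,2) = 0.789448 + (0.789448 − 0.849551)/15 = 0.785441
T(3,2) = 0.786796 + (0.786796 − 0.789448)/15 = 0.786619
T(3,3) = 0.786619 + (0.786619 − 0.785441)/63 = 0.786638

0.7866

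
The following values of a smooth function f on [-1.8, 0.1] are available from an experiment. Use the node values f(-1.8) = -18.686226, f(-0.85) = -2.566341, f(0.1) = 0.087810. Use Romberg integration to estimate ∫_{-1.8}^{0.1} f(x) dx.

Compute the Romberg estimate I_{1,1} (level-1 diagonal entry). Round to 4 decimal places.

I_{0,0} (trapezoid, 1 panel, h=1.9000): -17.668495
I_{1,0} (trapezoid, 2 panels, h=0.9500): -11.272272
I_{1,1} = -11.272272 + (-11.272272 − (-17.668495))/3 = -9.140198

-9.1402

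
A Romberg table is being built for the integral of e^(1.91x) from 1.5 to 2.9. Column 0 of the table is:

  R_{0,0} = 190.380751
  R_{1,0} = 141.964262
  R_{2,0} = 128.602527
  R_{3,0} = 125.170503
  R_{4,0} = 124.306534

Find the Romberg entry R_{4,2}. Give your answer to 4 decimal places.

Richardson extrapolation on the trapezoidal column (denominator 4−1=3):
R_{3,1} = (4·125.170503 − 128.602527) / 3 = 124.026495
R_{4,1} = 124.306534 + (124.306534 − 125.170503)/3 = 124.018544
R_{4,2} = (16·124.018544 − 124.026495) / 15 = 124.018014

124.0180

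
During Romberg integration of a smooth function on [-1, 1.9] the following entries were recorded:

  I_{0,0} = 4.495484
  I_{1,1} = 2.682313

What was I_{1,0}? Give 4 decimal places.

From I_{1,1} = (4·I_{1,0} − I_{0,0})/3, solve for I_{1,0}:
4·I_{1,0} = 3·2.682313 + 4.495484 = 12.542423
I_{1,0} = 3.135606

3.1356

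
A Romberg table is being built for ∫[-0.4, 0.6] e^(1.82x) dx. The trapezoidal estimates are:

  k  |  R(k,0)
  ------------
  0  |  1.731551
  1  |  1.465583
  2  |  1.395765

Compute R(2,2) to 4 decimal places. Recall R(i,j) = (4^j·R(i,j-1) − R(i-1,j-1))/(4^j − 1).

R(1,1) = (4·1.465583 − 1.731551) / 3 = 1.376927
R(2,1) = (4·1.395765 − 1.465583) / 3 = 1.372492
R(2,2) = 1.372492 + (1.372492 − 1.376927)/15 = 1.372196

1.3722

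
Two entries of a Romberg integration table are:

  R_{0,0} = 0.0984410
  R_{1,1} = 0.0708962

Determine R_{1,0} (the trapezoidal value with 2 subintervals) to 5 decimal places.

0.07778

From R_{1,1} = (4·R_{1,0} − R_{0,0})/3, solve for R_{1,0}:
4·R_{1,0} = 3·0.0708962 + 0.0984410 = 0.3111296
R_{1,0} = 0.0777824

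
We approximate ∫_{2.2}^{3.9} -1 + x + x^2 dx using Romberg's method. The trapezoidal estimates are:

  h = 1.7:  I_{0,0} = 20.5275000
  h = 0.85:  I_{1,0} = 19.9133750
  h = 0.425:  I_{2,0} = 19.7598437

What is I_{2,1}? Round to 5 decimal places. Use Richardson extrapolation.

Richardson extrapolation on the trapezoidal column (denominator 4−1=3):
I_{2,1} = 19.7598437 + (19.7598437 − 19.9133750)/3 = 19.7086666

19.70867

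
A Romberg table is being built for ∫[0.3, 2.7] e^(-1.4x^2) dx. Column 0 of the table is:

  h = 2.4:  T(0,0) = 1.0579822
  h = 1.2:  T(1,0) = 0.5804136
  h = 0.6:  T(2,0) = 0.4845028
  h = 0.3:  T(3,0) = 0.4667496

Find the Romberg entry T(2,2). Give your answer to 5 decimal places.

0.45462

Richardson extrapolation on the trapezoidal column (denominator 4−1=3):
T(1,1) = (4·0.5804136 − 1.0579822) / 3 = 0.4212241
T(2,1) = (4·0.4845028 − 0.5804136) / 3 = 0.4525325
T(2,2) = 0.4525325 + (0.4525325 − 0.4212241)/15 = 0.4546197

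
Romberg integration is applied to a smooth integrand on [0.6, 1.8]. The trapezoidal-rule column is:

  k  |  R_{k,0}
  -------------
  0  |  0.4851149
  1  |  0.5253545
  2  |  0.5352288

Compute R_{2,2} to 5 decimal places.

Richardson extrapolation on the trapezoidal column (denominator 4−1=3):
R_{1,1} = 0.5253545 + (0.5253545 − 0.4851149)/3 = 0.5387677
R_{2,1} = 0.5352288 + (0.5352288 − 0.5253545)/3 = 0.5385202
R_{2,2} = (16·0.5385202 − 0.5387677) / 15 = 0.5385037
(Column j=1 coincides with Simpson's rule on the same nodes.)

0.53850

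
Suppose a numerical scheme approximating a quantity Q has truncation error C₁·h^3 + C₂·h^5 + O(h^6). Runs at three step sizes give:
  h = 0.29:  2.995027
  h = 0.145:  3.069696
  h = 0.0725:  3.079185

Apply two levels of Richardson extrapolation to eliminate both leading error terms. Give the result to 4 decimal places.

3.0805

First eliminate the h^3 term (factor 2^3 = 8):
  B₁ = (8·3.069696 − 2.995027)/7 = 3.080363
  B₂ = (8·3.079185 − 3.069696)/7 = 3.080541
Then eliminate the h^5 term (factor 2^5 = 32):
  (32·3.080541 − 3.080363)/31 = 3.080547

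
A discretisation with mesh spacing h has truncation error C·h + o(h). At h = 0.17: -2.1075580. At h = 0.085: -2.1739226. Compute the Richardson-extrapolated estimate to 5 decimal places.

-2.24029

Extrapolated value = (2·A(h/2) − A(h)) / (2 − 1)
= (2·(-2.1739226) − (-2.1075580)) / 1
= -2.2402872 / 1 = -2.2402872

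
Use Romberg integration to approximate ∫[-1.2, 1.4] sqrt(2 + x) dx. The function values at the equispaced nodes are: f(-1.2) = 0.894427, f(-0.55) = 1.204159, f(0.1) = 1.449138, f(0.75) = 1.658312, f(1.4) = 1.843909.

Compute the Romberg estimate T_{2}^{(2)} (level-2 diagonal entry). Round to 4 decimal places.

3.7023

T_{0}^{(0)} (trapezoid, 1 panel, h=2.6000): 3.559837
T_{1}^{(0)} (trapezoid, 2 panels, h=1.3000): 3.663798
T_{2}^{(0)} (trapezoid, 4 panels, h=0.6500): 3.692505
T_{1}^{(1)} = 3.663798 + (3.663798 − 3.559837)/3 = 3.698452
T_{2}^{(1)} = 3.692505 + (3.692505 − 3.663798)/3 = 3.702074
T_{2}^{(2)} = 3.702074 + (3.702074 − 3.698452)/15 = 3.702315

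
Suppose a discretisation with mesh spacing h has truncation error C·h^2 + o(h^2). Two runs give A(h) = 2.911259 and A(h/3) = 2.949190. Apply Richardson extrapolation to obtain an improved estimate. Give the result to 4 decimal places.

The leading error scales as h^2; refining by a factor of 3 reduces it by 3^2 = 9.
Extrapolated value = (9·A(h/3) − A(h)) / (9 − 1)
= (9·2.949190 − 2.911259) / 8
= 23.631451 / 8 = 2.953931

2.9539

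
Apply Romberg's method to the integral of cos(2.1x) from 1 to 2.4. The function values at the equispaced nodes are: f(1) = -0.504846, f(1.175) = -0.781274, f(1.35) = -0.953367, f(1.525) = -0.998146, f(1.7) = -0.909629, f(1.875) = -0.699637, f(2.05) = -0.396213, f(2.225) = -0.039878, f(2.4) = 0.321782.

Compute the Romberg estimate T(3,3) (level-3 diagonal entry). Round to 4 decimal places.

T(0,0) (trapezoid, 1 panel, h=1.4000): -0.128145
T(1,0) (trapezoid, 2 panels, h=0.7000): -0.700813
T(2,0) (trapezoid, 4 panels, h=0.3500): -0.822759
T(3,0) (trapezoid, 8 panels, h=0.1750): -0.852193
T(1,1) = -0.700813 + (-0.700813 − (-0.128145))/3 = -0.891702
T(2,1) = -0.822759 + (-0.822759 − (-0.700813))/3 = -0.863408
T(3,1) = -0.852193 + (-0.852193 − (-0.822759))/3 = -0.862004
T(2,2) = -0.863408 + (-0.863408 − (-0.891702))/15 = -0.861522
T(3,2) = -0.862004 + (-0.862004 − (-0.863408))/15 = -0.861910
T(3,3) = -0.861910 + (-0.861910 − (-0.861522))/63 = -0.861916

-0.8619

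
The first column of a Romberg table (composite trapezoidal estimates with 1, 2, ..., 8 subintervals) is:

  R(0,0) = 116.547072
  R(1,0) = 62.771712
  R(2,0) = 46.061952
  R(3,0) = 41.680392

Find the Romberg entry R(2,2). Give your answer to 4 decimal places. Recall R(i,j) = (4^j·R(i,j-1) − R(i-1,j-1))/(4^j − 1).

R(1,1) = (4·62.771712 − 116.547072) / 3 = 44.846592
R(2,1) = (4·46.061952 − 62.771712) / 3 = 40.492032
R(2,2) = (16·40.492032 − 44.846592) / 15 = 40.201728

40.2017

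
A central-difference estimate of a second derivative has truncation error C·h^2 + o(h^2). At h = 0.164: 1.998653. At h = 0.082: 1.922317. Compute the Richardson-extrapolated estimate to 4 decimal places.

Extrapolated value = (4·A(h/2) − A(h)) / (4 − 1)
= (4·1.922317 − 1.998653) / 3
= 5.690615 / 3 = 1.896872

1.8969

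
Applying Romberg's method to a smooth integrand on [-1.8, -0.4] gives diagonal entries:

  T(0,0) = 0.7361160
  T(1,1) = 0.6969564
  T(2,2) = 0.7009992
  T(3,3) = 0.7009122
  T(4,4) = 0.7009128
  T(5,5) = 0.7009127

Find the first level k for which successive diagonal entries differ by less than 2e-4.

|T(1,1) − T(0,0)| = 0.0391596 ≥ 2e-4
|T(2,2) − T(1,1)| = 0.0040428 ≥ 2e-4
|T(3,3) − T(2,2)| = 0.0000870 < 2e-4

k = 3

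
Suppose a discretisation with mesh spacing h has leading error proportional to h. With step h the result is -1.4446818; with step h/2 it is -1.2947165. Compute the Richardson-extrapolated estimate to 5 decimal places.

The leading error scales as h; refining by a factor of 2 reduces it by 2^1 = 2.
Extrapolated value = (2·A(h/2) − A(h)) / (2 − 1)
= (2·(-1.2947165) − (-1.4446818)) / 1
= -1.1447512 / 1 = -1.1447512

-1.14475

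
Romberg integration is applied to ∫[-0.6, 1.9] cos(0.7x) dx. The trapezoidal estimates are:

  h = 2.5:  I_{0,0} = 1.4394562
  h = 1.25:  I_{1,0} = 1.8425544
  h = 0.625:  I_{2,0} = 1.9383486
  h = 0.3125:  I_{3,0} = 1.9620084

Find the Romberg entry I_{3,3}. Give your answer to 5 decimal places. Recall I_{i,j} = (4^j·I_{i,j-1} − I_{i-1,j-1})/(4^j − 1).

I_{1,1} = 1.8425544 + (1.8425544 − 1.4394562)/3 = 1.9769205
I_{2,1} = (4·1.9383486 − 1.8425544) / 3 = 1.9702800
I_{3,1} = (4·1.9620084 − 1.9383486) / 3 = 1.9698950
I_{2,2} = (16·1.9702800 − 1.9769205) / 15 = 1.9698373
I_{3,2} = 1.9698950 + (1.9698950 − 1.9702800)/15 = 1.9698693
I_{3,3} = (64·1.9698693 − 1.9698373) / 63 = 1.9698698

1.96987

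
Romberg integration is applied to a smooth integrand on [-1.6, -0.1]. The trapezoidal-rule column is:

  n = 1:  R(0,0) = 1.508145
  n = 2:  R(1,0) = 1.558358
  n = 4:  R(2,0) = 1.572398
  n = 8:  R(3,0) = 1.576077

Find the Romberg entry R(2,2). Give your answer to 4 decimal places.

1.5772

R(1,1) = 1.558358 + (1.558358 − 1.508145)/3 = 1.575096
R(2,1) = (4·1.572398 − 1.558358) / 3 = 1.577078
R(2,2) = (16·1.577078 − 1.575096) / 15 = 1.577210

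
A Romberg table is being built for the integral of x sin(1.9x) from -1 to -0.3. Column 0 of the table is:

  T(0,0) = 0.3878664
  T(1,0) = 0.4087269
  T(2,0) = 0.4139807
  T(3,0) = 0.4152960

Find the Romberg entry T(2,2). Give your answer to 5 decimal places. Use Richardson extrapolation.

0.41574

Richardson extrapolation on the trapezoidal column (denominator 4−1=3):
T(1,1) = 0.4087269 + (0.4087269 − 0.3878664)/3 = 0.4156804
T(2,1) = (4·0.4139807 − 0.4087269) / 3 = 0.4157320
T(2,2) = 0.4157320 + (0.4157320 − 0.4156804)/15 = 0.4157354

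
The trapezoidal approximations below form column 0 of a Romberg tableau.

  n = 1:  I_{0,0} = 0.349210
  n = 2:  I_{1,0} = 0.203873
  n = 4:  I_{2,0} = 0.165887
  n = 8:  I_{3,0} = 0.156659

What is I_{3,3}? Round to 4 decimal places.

0.1536

Richardson extrapolation on the trapezoidal column (denominator 4−1=3):
I_{1,1} = 0.203873 + (0.203873 − 0.349210)/3 = 0.155427
I_{2,1} = (4·0.165887 − 0.203873) / 3 = 0.153225
I_{3,1} = 0.156659 + (0.156659 − 0.165887)/3 = 0.153583
I_{2,2} = 0.153225 + (0.153225 − 0.155427)/15 = 0.153078
I_{3,2} = (16·0.153583 − 0.153225) / 15 = 0.153607
I_{3,3} = 0.153607 + (0.153607 − 0.153078)/63 = 0.153615
(Column j=1 coincides with Simpson's rule on the same nodes.)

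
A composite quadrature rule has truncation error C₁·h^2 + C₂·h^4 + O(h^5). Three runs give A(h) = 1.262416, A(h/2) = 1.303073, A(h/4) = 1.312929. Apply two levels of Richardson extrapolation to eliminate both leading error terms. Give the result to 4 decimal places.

1.3162

First eliminate the h^2 term (factor 2^2 = 4):
  B₁ = (4·1.303073 − 1.262416)/3 = 1.316625
  B₂ = (4·1.312929 − 1.303073)/3 = 1.316214
Then eliminate the h^4 term (factor 2^4 = 16):
  (16·1.316214 − 1.316625)/15 = 1.316187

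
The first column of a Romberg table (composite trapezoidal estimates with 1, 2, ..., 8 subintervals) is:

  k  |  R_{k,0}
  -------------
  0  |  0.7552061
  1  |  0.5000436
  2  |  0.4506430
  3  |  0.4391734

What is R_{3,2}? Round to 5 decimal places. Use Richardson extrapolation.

0.43543

R_{2,1} = (4·0.4506430 − 0.5000436) / 3 = 0.4341761
R_{3,1} = 0.4391734 + (0.4391734 − 0.4506430)/3 = 0.4353502
R_{3,2} = 0.4353502 + (0.4353502 − 0.4341761)/15 = 0.4354285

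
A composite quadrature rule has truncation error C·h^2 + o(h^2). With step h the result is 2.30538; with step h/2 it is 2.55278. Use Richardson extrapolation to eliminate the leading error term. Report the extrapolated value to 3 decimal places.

2.635

The leading error scales as h^2; refining by a factor of 2 reduces it by 2^2 = 4.
Extrapolated value = (4·A(h/2) − A(h)) / (4 − 1)
= (4·2.55278 − 2.30538) / 3
= 7.90574 / 3 = 2.63525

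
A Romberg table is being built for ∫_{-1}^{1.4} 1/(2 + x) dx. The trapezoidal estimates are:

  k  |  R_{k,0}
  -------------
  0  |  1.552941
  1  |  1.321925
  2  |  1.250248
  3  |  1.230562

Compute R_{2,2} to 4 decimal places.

Richardson extrapolation on the trapezoidal column (denominator 4−1=3):
R_{1,1} = (4·1.321925 − 1.552941) / 3 = 1.244920
R_{2,1} = (4·1.250248 − 1.321925) / 3 = 1.226356
R_{2,2} = 1.226356 + (1.226356 − 1.244920)/15 = 1.225118

1.2251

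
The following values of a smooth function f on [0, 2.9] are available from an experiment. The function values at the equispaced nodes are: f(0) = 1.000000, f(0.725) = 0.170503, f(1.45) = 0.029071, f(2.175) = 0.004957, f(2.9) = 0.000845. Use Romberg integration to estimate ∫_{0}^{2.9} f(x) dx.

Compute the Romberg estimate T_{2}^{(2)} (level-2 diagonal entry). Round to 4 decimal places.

T_{0}^{(0)} (trapezoid, 1 panel, h=2.9000): 1.451225
T_{1}^{(0)} (trapezoid, 2 panels, h=1.4500): 0.767766
T_{2}^{(0)} (trapezoid, 4 panels, h=0.7250): 0.511091
T_{1}^{(1)} = 0.767766 + (0.767766 − 1.451225)/3 = 0.539946
T_{2}^{(1)} = 0.511091 + (0.511091 − 0.767766)/3 = 0.425533
T_{2}^{(2)} = 0.425533 + (0.425533 − 0.539946)/15 = 0.417905

0.4179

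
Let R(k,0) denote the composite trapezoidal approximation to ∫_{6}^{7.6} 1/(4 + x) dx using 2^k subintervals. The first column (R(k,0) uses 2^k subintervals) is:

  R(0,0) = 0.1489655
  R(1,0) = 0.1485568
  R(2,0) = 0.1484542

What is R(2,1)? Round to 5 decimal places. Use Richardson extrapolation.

0.14842

R(2,1) = (4·0.1484542 − 0.1485568) / 3 = 0.1484200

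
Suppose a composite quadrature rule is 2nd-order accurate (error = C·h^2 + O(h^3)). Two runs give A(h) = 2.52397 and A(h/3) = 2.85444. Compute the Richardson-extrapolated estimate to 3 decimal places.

The leading error scales as h^2; refining by a factor of 3 reduces it by 3^2 = 9.
Extrapolated value = (9·A(h/3) − A(h)) / (9 − 1)
= (9·2.85444 − 2.52397) / 8
= 23.16599 / 8 = 2.89575

2.896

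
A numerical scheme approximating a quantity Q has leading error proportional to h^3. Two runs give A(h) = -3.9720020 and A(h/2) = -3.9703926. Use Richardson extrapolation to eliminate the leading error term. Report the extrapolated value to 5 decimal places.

The leading error scales as h^3; refining by a factor of 2 reduces it by 2^3 = 8.
Extrapolated value = (8·A(h/2) − A(h)) / (8 − 1)
= (8·(-3.9703926) − (-3.9720020)) / 7
= -27.7911388 / 7 = -3.9701627

-3.97016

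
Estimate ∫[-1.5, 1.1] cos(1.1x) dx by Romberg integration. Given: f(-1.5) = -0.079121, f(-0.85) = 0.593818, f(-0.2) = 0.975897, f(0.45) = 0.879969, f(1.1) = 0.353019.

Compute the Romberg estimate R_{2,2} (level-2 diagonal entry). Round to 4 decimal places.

R_{0,0} (trapezoid, 1 panel, h=2.6000): 0.356067
R_{1,0} (trapezoid, 2 panels, h=1.3000): 1.446700
R_{2,0} (trapezoid, 4 panels, h=0.6500): 1.681311
R_{1,1} = 1.446700 + (1.446700 − 0.356067)/3 = 1.810244
R_{2,1} = 1.681311 + (1.681311 − 1.446700)/3 = 1.759515
R_{2,2} = 1.759515 + (1.759515 − 1.810244)/15 = 1.756133

1.7561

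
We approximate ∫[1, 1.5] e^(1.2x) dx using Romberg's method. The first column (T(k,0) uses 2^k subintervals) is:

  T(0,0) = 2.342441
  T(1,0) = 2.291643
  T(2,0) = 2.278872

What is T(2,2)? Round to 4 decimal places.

2.2746

T(1,1) = (4·2.291643 − 2.342441) / 3 = 2.274710
T(2,1) = (4·2.278872 − 2.291643) / 3 = 2.274615
T(2,2) = 2.274615 + (2.274615 − 2.274710)/15 = 2.274609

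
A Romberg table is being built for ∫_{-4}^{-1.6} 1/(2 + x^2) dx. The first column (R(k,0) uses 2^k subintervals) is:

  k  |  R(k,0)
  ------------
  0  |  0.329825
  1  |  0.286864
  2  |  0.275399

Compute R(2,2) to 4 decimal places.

0.2715

Richardson extrapolation on the trapezoidal column (denominator 4−1=3):
R(1,1) = (4·0.286864 − 0.329825) / 3 = 0.272544
R(2,1) = 0.275399 + (0.275399 − 0.286864)/3 = 0.271577
R(2,2) = 0.271577 + (0.271577 − 0.272544)/15 = 0.271513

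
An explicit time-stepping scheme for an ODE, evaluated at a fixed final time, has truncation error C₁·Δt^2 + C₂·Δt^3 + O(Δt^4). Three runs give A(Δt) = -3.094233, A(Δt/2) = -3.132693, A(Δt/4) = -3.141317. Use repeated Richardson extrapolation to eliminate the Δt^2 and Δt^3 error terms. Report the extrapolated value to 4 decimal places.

-3.1440

First eliminate the Δt^2 term (factor 2^2 = 4):
  B₁ = (4·(-3.132693) − (-3.094233))/3 = -3.145513
  B₂ = (4·(-3.141317) − (-3.132693))/3 = -3.144192
Then eliminate the Δt^3 term (factor 2^3 = 8):
  (8·(-3.144192) − (-3.145513))/7 = -3.144003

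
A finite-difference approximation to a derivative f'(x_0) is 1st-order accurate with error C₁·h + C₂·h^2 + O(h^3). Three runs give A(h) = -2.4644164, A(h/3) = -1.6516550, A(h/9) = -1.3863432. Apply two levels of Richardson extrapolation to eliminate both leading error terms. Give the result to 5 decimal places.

-1.25474

First eliminate the h term (factor 3^1 = 3):
  B₁ = (3·(-1.6516550) − (-2.4644164))/2 = -1.2452743
  B₂ = (3·(-1.3863432) − (-1.6516550))/2 = -1.2536873
Then eliminate the h^2 term (factor 3^2 = 9):
  (9·(-1.2536873) − (-1.2452743))/8 = -1.2547389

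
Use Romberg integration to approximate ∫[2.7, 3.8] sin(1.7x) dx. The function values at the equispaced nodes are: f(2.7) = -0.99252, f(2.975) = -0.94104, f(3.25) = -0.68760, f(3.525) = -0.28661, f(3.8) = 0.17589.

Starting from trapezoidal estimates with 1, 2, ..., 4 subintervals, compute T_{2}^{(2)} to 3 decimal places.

T_{0}^{(0)} (trapezoid, 1 panel, h=1.1000): -0.44915
T_{1}^{(0)} (trapezoid, 2 panels, h=0.5500): -0.60275
T_{2}^{(0)} (trapezoid, 4 panels, h=0.2750): -0.63898
T_{1}^{(1)} = -0.60275 + (-0.60275 − (-0.44915))/3 = -0.65395
T_{2}^{(1)} = -0.63898 + (-0.63898 − (-0.60275))/3 = -0.65106
T_{2}^{(2)} = -0.65106 + (-0.65106 − (-0.65395))/15 = -0.65087

-0.651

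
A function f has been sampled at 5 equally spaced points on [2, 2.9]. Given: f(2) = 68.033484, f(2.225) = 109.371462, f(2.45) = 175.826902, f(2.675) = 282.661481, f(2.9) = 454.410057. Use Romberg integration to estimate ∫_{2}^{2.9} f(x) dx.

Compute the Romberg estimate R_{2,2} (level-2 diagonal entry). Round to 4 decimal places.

183.1208

R_{0,0} (trapezoid, 1 panel, h=0.9000): 235.099593
R_{1,0} (trapezoid, 2 panels, h=0.4500): 196.671903
R_{2,0} (trapezoid, 4 panels, h=0.2250): 186.543363
R_{1,1} = 196.671903 + (196.671903 − 235.099593)/3 = 183.862673
R_{2,1} = 186.543363 + (186.543363 − 196.671903)/3 = 183.167183
R_{2,2} = 183.167183 + (183.167183 − 183.862673)/15 = 183.120817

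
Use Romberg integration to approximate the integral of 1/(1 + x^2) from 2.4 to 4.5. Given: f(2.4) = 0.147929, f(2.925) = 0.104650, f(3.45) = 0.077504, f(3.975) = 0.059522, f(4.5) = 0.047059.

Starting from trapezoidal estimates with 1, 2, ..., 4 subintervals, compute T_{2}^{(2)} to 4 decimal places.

0.1761

T_{0}^{(0)} (trapezoid, 1 panel, h=2.1000): 0.204737
T_{1}^{(0)} (trapezoid, 2 panels, h=1.0500): 0.183748
T_{2}^{(0)} (trapezoid, 4 panels, h=0.5250): 0.178064
T_{1}^{(1)} = 0.183748 + (0.183748 − 0.204737)/3 = 0.176752
T_{2}^{(1)} = 0.178064 + (0.178064 − 0.183748)/3 = 0.176169
T_{2}^{(2)} = 0.176169 + (0.176169 − 0.176752)/15 = 0.176130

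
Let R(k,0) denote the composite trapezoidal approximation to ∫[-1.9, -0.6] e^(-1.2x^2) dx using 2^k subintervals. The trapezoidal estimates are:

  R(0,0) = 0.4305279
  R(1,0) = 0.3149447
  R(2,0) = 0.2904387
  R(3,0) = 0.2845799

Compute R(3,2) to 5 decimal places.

Richardson extrapolation on the trapezoidal column (denominator 4−1=3):
R(2,1) = 0.2904387 + (0.2904387 − 0.3149447)/3 = 0.2822700
R(3,1) = 0.2845799 + (0.2845799 − 0.2904387)/3 = 0.2826270
R(3,2) = 0.2826270 + (0.2826270 − 0.2822700)/15 = 0.2826508

0.28265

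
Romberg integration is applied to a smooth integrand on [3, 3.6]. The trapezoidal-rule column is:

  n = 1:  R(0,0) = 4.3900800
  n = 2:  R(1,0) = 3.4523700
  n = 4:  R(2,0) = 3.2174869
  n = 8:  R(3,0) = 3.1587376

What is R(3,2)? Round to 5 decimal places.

Richardson extrapolation on the trapezoidal column (denominator 4−1=3):
R(2,1) = 3.2174869 + (3.2174869 − 3.4523700)/3 = 3.1391925
R(3,1) = 3.1587376 + (3.1587376 − 3.2174869)/3 = 3.1391545
R(3,2) = 3.1391545 + (3.1391545 − 3.1391925)/15 = 3.1391520
(Column j=1 coincides with Simpson's rule on the same nodes.)

3.13915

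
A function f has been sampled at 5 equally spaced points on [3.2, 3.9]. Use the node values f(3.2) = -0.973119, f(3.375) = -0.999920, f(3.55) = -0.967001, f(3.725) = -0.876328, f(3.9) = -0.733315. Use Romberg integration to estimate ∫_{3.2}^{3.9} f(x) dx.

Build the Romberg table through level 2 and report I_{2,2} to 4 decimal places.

-0.6501

I_{0,0} (trapezoid, 1 panel, h=0.7000): -0.597252
I_{1,0} (trapezoid, 2 panels, h=0.3500): -0.637076
I_{2,0} (trapezoid, 4 panels, h=0.1750): -0.646882
I_{1,1} = -0.637076 + (-0.637076 − (-0.597252))/3 = -0.650351
I_{2,1} = -0.646882 + (-0.646882 − (-0.637076))/3 = -0.650151
I_{2,2} = -0.650151 + (-0.650151 − (-0.650351))/15 = -0.650138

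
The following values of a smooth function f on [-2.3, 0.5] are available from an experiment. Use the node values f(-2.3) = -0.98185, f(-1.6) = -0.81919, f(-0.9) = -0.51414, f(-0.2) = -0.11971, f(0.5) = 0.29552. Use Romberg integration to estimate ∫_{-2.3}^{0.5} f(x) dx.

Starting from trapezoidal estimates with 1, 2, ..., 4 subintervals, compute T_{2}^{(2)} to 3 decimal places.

-1.276

T_{0}^{(0)} (trapezoid, 1 panel, h=2.8000): -0.96086
T_{1}^{(0)} (trapezoid, 2 panels, h=1.4000): -1.20023
T_{2}^{(0)} (trapezoid, 4 panels, h=0.7000): -1.25734
T_{1}^{(1)} = -1.20023 + (-1.20023 − (-0.96086))/3 = -1.28002
T_{2}^{(1)} = -1.25734 + (-1.25734 − (-1.20023))/3 = -1.27638
T_{2}^{(2)} = -1.27638 + (-1.27638 − (-1.28002))/15 = -1.27614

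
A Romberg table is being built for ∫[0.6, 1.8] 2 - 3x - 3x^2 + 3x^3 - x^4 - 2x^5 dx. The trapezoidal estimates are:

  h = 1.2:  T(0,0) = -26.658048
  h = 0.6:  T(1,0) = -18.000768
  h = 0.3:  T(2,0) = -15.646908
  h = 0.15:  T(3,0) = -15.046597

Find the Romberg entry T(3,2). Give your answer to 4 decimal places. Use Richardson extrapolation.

-14.8454

Richardson extrapolation on the trapezoidal column (denominator 4−1=3):
T(2,1) = (4·(-15.646908) − (-18.000768)) / 3 = -14.862288
T(3,1) = -15.046597 + (-15.046597 − (-15.646908))/3 = -14.846493
T(3,2) = -14.846493 + (-14.846493 − (-14.862288))/15 = -14.845440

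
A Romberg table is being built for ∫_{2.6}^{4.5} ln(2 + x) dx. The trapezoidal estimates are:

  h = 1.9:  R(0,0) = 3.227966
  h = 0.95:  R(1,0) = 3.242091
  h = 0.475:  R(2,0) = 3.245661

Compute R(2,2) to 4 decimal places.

3.2469

R(1,1) = (4·3.242091 − 3.227966) / 3 = 3.246799
R(2,1) = 3.245661 + (3.245661 − 3.242091)/3 = 3.246851
R(2,2) = 3.246851 + (3.246851 − 3.246799)/15 = 3.246854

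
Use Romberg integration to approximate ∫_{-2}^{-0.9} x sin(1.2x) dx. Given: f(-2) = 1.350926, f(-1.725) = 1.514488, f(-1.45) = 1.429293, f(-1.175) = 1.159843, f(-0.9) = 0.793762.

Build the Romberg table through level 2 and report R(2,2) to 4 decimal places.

1.4391

R(0,0) (trapezoid, 1 panel, h=1.1000): 1.179578
R(1,0) (trapezoid, 2 panels, h=0.5500): 1.375900
R(2,0) (trapezoid, 4 panels, h=0.2750): 1.423391
R(1,1) = 1.375900 + (1.375900 − 1.179578)/3 = 1.441341
R(2,1) = 1.423391 + (1.423391 − 1.375900)/3 = 1.439221
R(2,2) = 1.439221 + (1.439221 − 1.441341)/15 = 1.439080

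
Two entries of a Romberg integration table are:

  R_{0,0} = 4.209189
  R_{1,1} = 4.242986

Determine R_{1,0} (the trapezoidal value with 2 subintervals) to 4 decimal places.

4.2345

From R_{1,1} = (4·R_{1,0} − R_{0,0})/3, solve for R_{1,0}:
4·R_{1,0} = 3·4.242986 + 4.209189 = 16.938147
R_{1,0} = 4.234537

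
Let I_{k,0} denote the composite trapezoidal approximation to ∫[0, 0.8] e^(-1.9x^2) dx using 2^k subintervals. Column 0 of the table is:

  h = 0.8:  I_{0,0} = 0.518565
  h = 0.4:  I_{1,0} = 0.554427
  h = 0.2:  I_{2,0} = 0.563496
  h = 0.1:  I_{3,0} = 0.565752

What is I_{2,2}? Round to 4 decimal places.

I_{1,1} = 0.554427 + (0.554427 − 0.518565)/3 = 0.566381
I_{2,1} = (4·0.563496 − 0.554427) / 3 = 0.566519
I_{2,2} = 0.566519 + (0.566519 − 0.566381)/15 = 0.566528
(Column j=1 coincides with Simpson's rule on the same nodes.)

0.5665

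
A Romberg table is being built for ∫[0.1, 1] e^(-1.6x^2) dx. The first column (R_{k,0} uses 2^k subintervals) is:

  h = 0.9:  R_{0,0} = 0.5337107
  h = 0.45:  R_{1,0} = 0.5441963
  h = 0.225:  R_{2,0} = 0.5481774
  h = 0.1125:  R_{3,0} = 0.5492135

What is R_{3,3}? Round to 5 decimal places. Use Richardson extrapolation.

Richardson extrapolation on the trapezoidal column (denominator 4−1=3):
R_{1,1} = 0.5441963 + (0.5441963 − 0.5337107)/3 = 0.5476915
R_{2,1} = (4·0.5481774 − 0.5441963) / 3 = 0.5495044
R_{3,1} = 0.5492135 + (0.5492135 − 0.5481774)/3 = 0.5495589
R_{2,2} = 0.5495044 + (0.5495044 − 0.5476915)/15 = 0.5496253
R_{3,2} = 0.5495589 + (0.5495589 − 0.5495044)/15 = 0.5495625
R_{3,3} = (64·0.5495625 − 0.5496253) / 63 = 0.5495615

0.54956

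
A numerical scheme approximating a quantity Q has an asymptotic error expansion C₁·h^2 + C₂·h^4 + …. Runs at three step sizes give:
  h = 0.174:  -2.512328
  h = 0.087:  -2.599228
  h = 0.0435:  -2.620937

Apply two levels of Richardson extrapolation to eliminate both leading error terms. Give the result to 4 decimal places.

First eliminate the h^2 term (factor 2^2 = 4):
  B₁ = (4·(-2.599228) − (-2.512328))/3 = -2.628195
  B₂ = (4·(-2.620937) − (-2.599228))/3 = -2.628173
Then eliminate the h^4 term (factor 2^4 = 16):
  (16·(-2.628173) − (-2.628195))/15 = -2.628172

-2.6282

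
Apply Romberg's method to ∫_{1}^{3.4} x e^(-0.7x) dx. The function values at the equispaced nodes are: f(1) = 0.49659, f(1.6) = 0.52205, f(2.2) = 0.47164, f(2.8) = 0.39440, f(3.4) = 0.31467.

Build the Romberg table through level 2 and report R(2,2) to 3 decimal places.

1.084

R(0,0) (trapezoid, 1 panel, h=2.4000): 0.97351
R(1,0) (trapezoid, 2 panels, h=1.2000): 1.05272
R(2,0) (trapezoid, 4 panels, h=0.6000): 1.07623
R(1,1) = 1.05272 + (1.05272 − 0.97351)/3 = 1.07912
R(2,1) = 1.07623 + (1.07623 − 1.05272)/3 = 1.08407
R(2,2) = 1.08407 + (1.08407 − 1.07912)/15 = 1.08440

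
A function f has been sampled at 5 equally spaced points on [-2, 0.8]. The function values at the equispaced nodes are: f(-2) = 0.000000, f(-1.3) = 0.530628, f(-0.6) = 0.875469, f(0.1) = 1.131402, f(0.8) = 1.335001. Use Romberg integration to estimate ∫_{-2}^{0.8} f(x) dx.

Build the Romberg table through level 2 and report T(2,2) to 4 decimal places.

2.2722

T(0,0) (trapezoid, 1 panel, h=2.8000): 1.869001
T(1,0) (trapezoid, 2 panels, h=1.4000): 2.160157
T(2,0) (trapezoid, 4 panels, h=0.7000): 2.243500
T(1,1) = 2.160157 + (2.160157 − 1.869001)/3 = 2.257209
T(2,1) = 2.243500 + (2.243500 − 2.160157)/3 = 2.271281
T(2,2) = 2.271281 + (2.271281 − 2.257209)/15 = 2.272219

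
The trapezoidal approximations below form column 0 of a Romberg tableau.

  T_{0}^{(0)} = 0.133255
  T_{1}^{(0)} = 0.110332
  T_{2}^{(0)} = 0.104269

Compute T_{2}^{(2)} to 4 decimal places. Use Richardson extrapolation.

Richardson extrapolation on the trapezoidal column (denominator 4−1=3):
T_{1}^{(1)} = (4·0.110332 − 0.133255) / 3 = 0.102691
T_{2}^{(1)} = (4·0.104269 − 0.110332) / 3 = 0.102248
T_{2}^{(2)} = 0.102248 + (0.102248 − 0.102691)/15 = 0.102218
(Column j=1 coincides with Simpson's rule on the same nodes.)

0.1022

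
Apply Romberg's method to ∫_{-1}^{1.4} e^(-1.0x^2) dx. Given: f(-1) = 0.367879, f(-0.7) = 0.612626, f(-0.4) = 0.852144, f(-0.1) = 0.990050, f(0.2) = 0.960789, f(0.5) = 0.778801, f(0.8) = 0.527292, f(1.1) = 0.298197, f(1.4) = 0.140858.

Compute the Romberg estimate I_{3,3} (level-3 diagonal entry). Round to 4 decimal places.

1.5910

I_{0,0} (trapezoid, 1 panel, h=2.4000): 0.610484
I_{1,0} (trapezoid, 2 panels, h=1.2000): 1.458189
I_{2,0} (trapezoid, 4 panels, h=0.6000): 1.556756
I_{3,0} (trapezoid, 8 panels, h=0.3000): 1.582280
I_{1,1} = 1.458189 + (1.458189 − 0.610484)/3 = 1.740757
I_{2,1} = 1.556756 + (1.556756 − 1.458189)/3 = 1.589612
I_{3,1} = 1.582280 + (1.582280 − 1.556756)/3 = 1.590788
I_{2,2} = 1.589612 + (1.589612 − 1.740757)/15 = 1.579536
I_{3,2} = 1.590788 + (1.590788 − 1.589612)/15 = 1.590866
I_{3,3} = 1.590866 + (1.590866 − 1.579536)/63 = 1.591046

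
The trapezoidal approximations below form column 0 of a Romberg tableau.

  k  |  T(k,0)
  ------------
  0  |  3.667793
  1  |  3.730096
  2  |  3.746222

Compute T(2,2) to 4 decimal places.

T(1,1) = (4·3.730096 − 3.667793) / 3 = 3.750864
T(2,1) = (4·3.746222 − 3.730096) / 3 = 3.751597
T(2,2) = (16·3.751597 − 3.750864) / 15 = 3.751646

3.7516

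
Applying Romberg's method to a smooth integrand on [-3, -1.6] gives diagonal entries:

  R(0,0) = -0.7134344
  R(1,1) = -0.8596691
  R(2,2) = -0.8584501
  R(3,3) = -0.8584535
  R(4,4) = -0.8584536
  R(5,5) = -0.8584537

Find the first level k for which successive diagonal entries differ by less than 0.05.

|R(1,1) − R(0,0)| = 0.1462347 ≥ 0.05
|R(2,2) − R(1,1)| = 0.0012190 < 0.05

k = 2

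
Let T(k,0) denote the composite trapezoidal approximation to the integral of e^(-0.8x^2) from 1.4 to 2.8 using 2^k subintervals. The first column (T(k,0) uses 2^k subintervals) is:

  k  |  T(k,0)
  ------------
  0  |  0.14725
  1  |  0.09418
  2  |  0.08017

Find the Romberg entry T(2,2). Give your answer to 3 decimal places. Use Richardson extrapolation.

Richardson extrapolation on the trapezoidal column (denominator 4−1=3):
T(1,1) = (4·0.09418 − 0.14725) / 3 = 0.07649
T(2,1) = 0.08017 + (0.08017 − 0.09418)/3 = 0.07550
T(2,2) = 0.07550 + (0.07550 − 0.07649)/15 = 0.07543

0.075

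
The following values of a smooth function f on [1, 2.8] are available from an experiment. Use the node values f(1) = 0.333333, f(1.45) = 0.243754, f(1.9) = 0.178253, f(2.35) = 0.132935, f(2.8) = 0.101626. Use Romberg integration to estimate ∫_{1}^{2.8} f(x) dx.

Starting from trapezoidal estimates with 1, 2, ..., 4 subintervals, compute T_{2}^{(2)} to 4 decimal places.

0.3448

T_{0}^{(0)} (trapezoid, 1 panel, h=1.8000): 0.391463
T_{1}^{(0)} (trapezoid, 2 panels, h=0.9000): 0.356159
T_{2}^{(0)} (trapezoid, 4 panels, h=0.4500): 0.347590
T_{1}^{(1)} = 0.356159 + (0.356159 − 0.391463)/3 = 0.344391
T_{2}^{(1)} = 0.347590 + (0.347590 − 0.356159)/3 = 0.344734
T_{2}^{(2)} = 0.344734 + (0.344734 − 0.344391)/15 = 0.344757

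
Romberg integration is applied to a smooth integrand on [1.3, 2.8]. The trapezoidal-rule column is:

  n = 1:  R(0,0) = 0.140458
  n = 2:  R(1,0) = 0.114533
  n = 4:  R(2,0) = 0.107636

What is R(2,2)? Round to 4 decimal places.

0.1053

Richardson extrapolation on the trapezoidal column (denominator 4−1=3):
R(1,1) = (4·0.114533 − 0.140458) / 3 = 0.105891
R(2,1) = 0.107636 + (0.107636 − 0.114533)/3 = 0.105337
R(2,2) = (16·0.105337 − 0.105891) / 15 = 0.105300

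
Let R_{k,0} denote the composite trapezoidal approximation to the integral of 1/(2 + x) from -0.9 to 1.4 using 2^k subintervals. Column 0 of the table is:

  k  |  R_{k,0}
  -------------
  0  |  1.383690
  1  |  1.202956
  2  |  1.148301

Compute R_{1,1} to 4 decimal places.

Richardson extrapolation on the trapezoidal column (denominator 4−1=3):
R_{1,1} = (4·1.202956 − 1.383690) / 3 = 1.142711

1.1427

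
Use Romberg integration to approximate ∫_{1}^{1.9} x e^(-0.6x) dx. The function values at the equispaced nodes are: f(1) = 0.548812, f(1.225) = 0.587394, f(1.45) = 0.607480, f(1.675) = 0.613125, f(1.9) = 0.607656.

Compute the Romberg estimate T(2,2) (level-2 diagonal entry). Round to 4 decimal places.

T(0,0) (trapezoid, 1 panel, h=0.9000): 0.520411
T(1,0) (trapezoid, 2 panels, h=0.4500): 0.533571
T(2,0) (trapezoid, 4 panels, h=0.2250): 0.536902
T(1,1) = 0.533571 + (0.533571 − 0.520411)/3 = 0.537958
T(2,1) = 0.536902 + (0.536902 − 0.533571)/3 = 0.538012
T(2,2) = 0.538012 + (0.538012 − 0.537958)/15 = 0.538016

0.5380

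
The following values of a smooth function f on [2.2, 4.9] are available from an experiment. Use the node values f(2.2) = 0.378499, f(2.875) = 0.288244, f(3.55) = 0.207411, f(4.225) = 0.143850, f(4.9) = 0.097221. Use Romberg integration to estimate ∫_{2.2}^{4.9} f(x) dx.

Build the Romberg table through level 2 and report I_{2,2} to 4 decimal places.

0.5894

I_{0,0} (trapezoid, 1 panel, h=2.7000): 0.642222
I_{1,0} (trapezoid, 2 panels, h=1.3500): 0.601116
I_{2,0} (trapezoid, 4 panels, h=0.6750): 0.592221
I_{1,1} = 0.601116 + (0.601116 − 0.642222)/3 = 0.587414
I_{2,1} = 0.592221 + (0.592221 − 0.601116)/3 = 0.589256
I_{2,2} = 0.589256 + (0.589256 − 0.587414)/15 = 0.589379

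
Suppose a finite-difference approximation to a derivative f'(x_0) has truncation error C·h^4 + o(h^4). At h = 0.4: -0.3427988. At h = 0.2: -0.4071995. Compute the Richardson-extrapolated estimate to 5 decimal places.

The leading error scales as h^4; refining by a factor of 2 reduces it by 2^4 = 16.
Extrapolated value = (16·A(h/2) − A(h)) / (16 − 1)
= (16·(-0.4071995) − (-0.3427988)) / 15
= -6.1723932 / 15 = -0.4114929

-0.41149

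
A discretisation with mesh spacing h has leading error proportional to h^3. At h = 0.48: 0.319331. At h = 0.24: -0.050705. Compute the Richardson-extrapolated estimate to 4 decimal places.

-0.1036

Extrapolated value = (8·A(h/2) − A(h)) / (8 − 1)
= (8·(-0.050705) − 0.319331) / 7
= -0.724971 / 7 = -0.103567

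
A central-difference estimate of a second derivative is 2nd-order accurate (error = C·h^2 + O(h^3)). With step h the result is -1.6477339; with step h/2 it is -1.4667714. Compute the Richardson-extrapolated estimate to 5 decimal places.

-1.40645

Extrapolated value = (4·A(h/2) − A(h)) / (4 − 1)
= (4·(-1.4667714) − (-1.6477339)) / 3
= -4.2193517 / 3 = -1.4064506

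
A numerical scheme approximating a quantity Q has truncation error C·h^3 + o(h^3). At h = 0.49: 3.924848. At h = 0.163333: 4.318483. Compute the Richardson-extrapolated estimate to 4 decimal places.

The leading error scales as h^3; refining by a factor of 3 reduces it by 3^3 = 27.
Extrapolated value = (27·A(h/3) − A(h)) / (27 − 1)
= (27·4.318483 − 3.924848) / 26
= 112.674193 / 26 = 4.333623

4.3336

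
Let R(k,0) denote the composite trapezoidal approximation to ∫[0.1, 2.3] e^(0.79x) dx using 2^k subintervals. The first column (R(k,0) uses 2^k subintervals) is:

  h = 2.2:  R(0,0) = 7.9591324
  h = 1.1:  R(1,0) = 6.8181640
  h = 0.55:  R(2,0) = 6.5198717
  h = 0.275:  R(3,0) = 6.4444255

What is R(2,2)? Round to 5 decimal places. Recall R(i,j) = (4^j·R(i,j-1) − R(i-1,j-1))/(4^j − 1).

Richardson extrapolation on the trapezoidal column (denominator 4−1=3):
R(1,1) = (4·6.8181640 − 7.9591324) / 3 = 6.4378412
R(2,1) = (4·6.5198717 − 6.8181640) / 3 = 6.4204409
R(2,2) = 6.4204409 + (6.4204409 − 6.4378412)/15 = 6.4192809
(Column j=1 coincides with Simpson's rule on the same nodes.)

6.41928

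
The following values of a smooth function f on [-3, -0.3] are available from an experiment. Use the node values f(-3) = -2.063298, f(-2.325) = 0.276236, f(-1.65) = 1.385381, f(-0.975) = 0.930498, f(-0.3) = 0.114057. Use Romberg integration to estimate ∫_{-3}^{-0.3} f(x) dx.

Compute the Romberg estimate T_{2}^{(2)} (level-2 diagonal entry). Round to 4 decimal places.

T_{0}^{(0)} (trapezoid, 1 panel, h=2.7000): -2.631475
T_{1}^{(0)} (trapezoid, 2 panels, h=1.3500): 0.554527
T_{2}^{(0)} (trapezoid, 4 panels, h=0.6750): 1.091809
T_{1}^{(1)} = 0.554527 + (0.554527 − (-2.631475))/3 = 1.616528
T_{2}^{(1)} = 1.091809 + (1.091809 − 0.554527)/3 = 1.270903
T_{2}^{(2)} = 1.270903 + (1.270903 − 1.616528)/15 = 1.247861

1.2479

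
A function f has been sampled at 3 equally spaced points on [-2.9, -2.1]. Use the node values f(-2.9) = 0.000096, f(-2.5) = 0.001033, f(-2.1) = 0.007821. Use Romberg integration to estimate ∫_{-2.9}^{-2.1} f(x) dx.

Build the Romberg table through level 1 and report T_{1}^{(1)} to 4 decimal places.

T_{0}^{(0)} (trapezoid, 1 panel, h=0.8000): 0.003167
T_{1}^{(0)} (trapezoid, 2 panels, h=0.4000): 0.001997
T_{1}^{(1)} = 0.001997 + (0.001997 − 0.003167)/3 = 0.001607

0.0016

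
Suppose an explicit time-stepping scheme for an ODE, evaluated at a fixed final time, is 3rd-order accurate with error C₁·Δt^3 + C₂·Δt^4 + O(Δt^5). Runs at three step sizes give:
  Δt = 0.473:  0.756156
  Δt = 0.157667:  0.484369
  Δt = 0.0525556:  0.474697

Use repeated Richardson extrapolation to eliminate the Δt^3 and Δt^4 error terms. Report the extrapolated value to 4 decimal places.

0.4743

First eliminate the Δt^3 term (factor 3^3 = 27):
  B₁ = (27·0.484369 − 0.756156)/26 = 0.473916
  B₂ = (27·0.474697 − 0.484369)/26 = 0.474325
Then eliminate the Δt^4 term (factor 3^4 = 81):
  (81·0.474325 − 0.473916)/80 = 0.474330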